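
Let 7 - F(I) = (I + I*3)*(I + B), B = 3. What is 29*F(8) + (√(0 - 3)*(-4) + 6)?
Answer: -9999 - 4*I*√3 ≈ -9999.0 - 6.9282*I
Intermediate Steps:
F(I) = 7 - 4*I*(3 + I) (F(I) = 7 - (I + I*3)*(I + 3) = 7 - (I + 3*I)*(3 + I) = 7 - 4*I*(3 + I))
29*F(8) + (√(0 - 3)*(-4) + 6) = 29*(7 - 12*8 - 4*8²) + (√(0 - 3)*(-4) + 6) = 29*(7 - 96 - 4*64) + (√(-3)*(-4) + 6) = 29*(7 - 96 - 256) + ((I*√3)*(-4) + 6) = 29*(-345) + (-4*I*√3 + 6) = -10005 + (6 - 4*I*√3) = -9999 - 4*I*√3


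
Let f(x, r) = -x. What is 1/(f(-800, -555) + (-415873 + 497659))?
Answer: 1/82586 ≈ 1.2109e-5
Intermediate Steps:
1/(f(-800, -555) + (-415873 + 497659)) = 1/(-1*(-800) + (-415873 + 497659)) = 1/(800 + 81786) = 1/82586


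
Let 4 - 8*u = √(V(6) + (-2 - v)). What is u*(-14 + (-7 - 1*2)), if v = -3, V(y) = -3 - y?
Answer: -23/2 + 23*I*√2/4 ≈ -11.5 + 8.1317*I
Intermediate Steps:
u = ½ - I*√2/4 (u = ½ - √((-3 - 1*6) + (-2 - 1*(-3)))/8 = ½ - √((-3 - 6) + (-2 + 3))/8 = ½ - √(-9 + 1)/8 = ½ - I*√2/4 ≈ 0.5 - 0.35355*I)
u*(-14 + (-7 - 1*2)) = (½ - I*√2/4)*(-14 + (-7 - 1*2)) = (½ - I*√2/4)*(-14 + (-7 - 2)) = (½ - I*√2/4)*(-14 - 9) = (½ - I*√2/4)*(-23) = -23/2 + 23*I*√2/4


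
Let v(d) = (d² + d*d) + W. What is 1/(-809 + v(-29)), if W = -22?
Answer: 1/851 ≈ 0.0011751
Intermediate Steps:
v(d) = -22 + 2*d² (v(d) = (d² + d*d) - 22 = (d² + d²) - 22 = 2*d² - 22 = -22 + 2*d²)
1/(-809 + v(-29)) = 1/(-809 + (-22 + 2*(-29)²)) = 1/(-809 + (-22 + 2*841)) = 1/(-809 + (-22 + 1682)) = 1/(-809 + 1660) = 1/851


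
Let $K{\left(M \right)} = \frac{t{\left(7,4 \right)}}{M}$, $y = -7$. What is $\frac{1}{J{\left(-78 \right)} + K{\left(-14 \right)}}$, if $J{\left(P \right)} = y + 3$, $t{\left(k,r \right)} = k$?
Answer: $- \frac{2}{9} \approx -0.22222$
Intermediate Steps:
$K{\left(M \right)} = \frac{7}{M}$
$J{\left(P \right)} = -4$ ($J{\left(P \right)} = -7 + 3 = -4$)
$\frac{1}{J{\left(-78 \right)} + K{\left(-14 \right)}} = \frac{1}{-4 + \frac{7}{-14}} = \frac{1}{-4 + 7 \left(- \frac{1}{14}\right)} = \frac{1}{-4 - \frac{1}{2}} = \frac{1}{- \frac{9}{2}} = - \frac{2}{9}$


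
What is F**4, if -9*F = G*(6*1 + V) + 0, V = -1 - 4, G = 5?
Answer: 625/6561 ≈ 0.095260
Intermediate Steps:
V = -5
F = -5/9 (F = -(5*(6*1 - 5) + 0)/9 = -(5*(6 - 5) + 0)/9 = -(5*1 + 0)/9 = -(5 + 0)/9 = -1/9*5 = -5/9 ≈ -0.55556)
F**4 = (-5/9)**4 = 625/6561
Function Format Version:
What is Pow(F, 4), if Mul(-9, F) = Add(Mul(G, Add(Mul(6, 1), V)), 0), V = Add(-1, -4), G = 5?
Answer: Rational(625, 6561) ≈ 0.095260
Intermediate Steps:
V = -5
F = Rational(-5, 9) (F = Mul(Rational(-1, 9), Add(Mul(5, Add(Mul(6, 1), -5)), 0)) = Mul(Rational(-1, 9), Add(Mul(5, Add(6, -5)), 0)) = Mul(Rational(-1, 9), Add(Mul(5, 1), 0)) = Mul(Rational(-1, 9), Add(5, 0)) = Mul(Rational(-1, 9), 5) = Rational(-5, 9) ≈ -0.55556)
Pow(F, 4) = Pow(Rational(-5, 9), 4) = Rational(625, 6561)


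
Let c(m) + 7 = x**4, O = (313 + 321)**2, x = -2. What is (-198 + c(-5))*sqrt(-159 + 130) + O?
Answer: 401956 - 189*I*sqrt(29) ≈ 4.0196e+5 - 1017.8*I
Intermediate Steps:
O = 401956 (O = 634**2 = 401956)
c(m) = 9 (c(m) = -7 + (-2)**4 = -7 + 16 = 9)
(-198 + c(-5))*sqrt(-159 + 130) + O = (-198 + 9)*sqrt(-159 + 130) + 401956 = -189*I*sqrt(29) + 401956 = 401956 - 189*I*sqrt(29)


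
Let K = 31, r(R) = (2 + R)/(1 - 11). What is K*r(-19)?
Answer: 527/10 ≈ 52.700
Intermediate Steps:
r(R) = -⅕ - R/10 (r(R) = (2 + R)/(-10) = (2 + R)*(-⅒) = -⅕ - R/10)
K*r(-19) = 31*(-⅕ - ⅒*(-19)) = 31*(-⅕ + 19/10) = 31*(17/10) = 527/10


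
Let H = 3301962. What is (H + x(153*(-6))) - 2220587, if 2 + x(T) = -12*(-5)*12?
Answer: 1082093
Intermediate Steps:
x(T) = 718 (x(T) = -2 - 12*(-5)*12 = -2 + 60*12 = -2 + 720 = 718)
(H + x(153*(-6))) - 2220587 = (3301962 + 718) - 2220587 = 3302680 - 2220587 = 1082093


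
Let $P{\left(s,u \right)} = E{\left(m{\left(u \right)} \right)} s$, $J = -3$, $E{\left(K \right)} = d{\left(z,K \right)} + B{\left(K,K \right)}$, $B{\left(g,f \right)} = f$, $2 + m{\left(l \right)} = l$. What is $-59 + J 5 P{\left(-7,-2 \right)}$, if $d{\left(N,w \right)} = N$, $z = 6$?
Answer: $151$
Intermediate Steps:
$m{\left(l \right)} = -2 + l$
$E{\left(K \right)} = 6 + K$
$P{\left(s,u \right)} = s \left(4 + u\right)$ ($P{\left(s,u \right)} = \left(6 + \left(-2 + u\right)\right) s = \left(4 + u\right) s = s \left(4 + u\right)$)
$-59 + J 5 P{\left(-7,-2 \right)} = -59 + \left(-3\right) 5 \left(- 7 \left(4 - 2\right)\right) = -59 - 15 \left(\left(-7\right) 2\right) = -59 - -210 = -59 + 210 = 151$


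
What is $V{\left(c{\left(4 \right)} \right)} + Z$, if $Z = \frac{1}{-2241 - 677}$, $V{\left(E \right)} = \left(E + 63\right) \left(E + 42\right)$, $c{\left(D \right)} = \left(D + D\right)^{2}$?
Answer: $\frac{39282115}{2918} \approx 13462.0$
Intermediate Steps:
$c{\left(D \right)} = 4 D^{2}$ ($c{\left(D \right)} = \left(2 D\right)^{2} = 4 D^{2}$)
$V{\left(E \right)} = \left(42 + E\right) \left(63 + E\right)$ ($V{\left(E \right)} = \left(63 + E\right) \left(42 + E\right) = \left(42 + E\right) \left(63 + E\right)$)
$Z = - \frac{1}{2918}$ ($Z = \frac{1}{-2918} = - \frac{1}{2918} \approx -0.0003427$)
$V{\left(c{\left(4 \right)} \right)} + Z = \left(2646 + \left(4 \cdot 4^{2}\right)^{2} + 105 \cdot 4 \cdot 4^{2}\right) - \frac{1}{2918} = \left(2646 + \left(4 \cdot 16\right)^{2} + 105 \cdot 4 \cdot 16\right) - \frac{1}{2918} = \left(2646 + 64^{2} + 105 \cdot 64\right) - \frac{1}{2918} = \left(2646 + 4096 + 6720\right) - \frac{1}{2918} = 13462 - \frac{1}{2918} = \frac{39282115}{2918}$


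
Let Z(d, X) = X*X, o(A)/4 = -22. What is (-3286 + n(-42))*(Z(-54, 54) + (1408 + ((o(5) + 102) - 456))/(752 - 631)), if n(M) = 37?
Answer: -1149502698/121 ≈ -9.5000e+6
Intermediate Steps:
o(A) = -88 (o(A) = 4*(-22) = -88)
Z(d, X) = X²
(-3286 + n(-42))*(Z(-54, 54) + (1408 + ((o(5) + 102) - 456))/(752 - 631)) = (-3286 + 37)*(54² + (1408 + ((-88 + 102) - 456))/(752 - 631)) = -3249*(2916 + (1408 + (14 - 456))/121) = -3249*(2916 + (1408 - 442)*(1/121)) = -3249*(2916 + 966*(1/121)) = -3249*(2916 + 966/121) = -3249*353802/121 = -1149502698/121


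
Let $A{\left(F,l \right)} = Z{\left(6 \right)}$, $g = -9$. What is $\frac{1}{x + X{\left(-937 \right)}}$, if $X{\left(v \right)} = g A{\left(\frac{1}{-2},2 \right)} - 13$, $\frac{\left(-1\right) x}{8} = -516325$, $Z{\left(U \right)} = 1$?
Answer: $\frac{1}{4130578} \approx 2.421 \cdot 10^{-7}$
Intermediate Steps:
$x = 4130600$ ($x = \left(-8\right) \left(-516325\right) = 4130600$)
$A{\left(F,l \right)} = 1$
$X{\left(v \right)} = -22$ ($X{\left(v \right)} = \left(-9\right) 1 - 13 = -9 - 13 = -22$)
$\frac{1}{x + X{\left(-937 \right)}} = \frac{1}{4130600 - 22} = \frac{1}{4130578}$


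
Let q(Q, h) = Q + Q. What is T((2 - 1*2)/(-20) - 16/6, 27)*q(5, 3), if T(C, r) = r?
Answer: 270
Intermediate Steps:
q(Q, h) = 2*Q
T((2 - 1*2)/(-20) - 16/6, 27)*q(5, 3) = 27*(2*5) = 27*10 = 270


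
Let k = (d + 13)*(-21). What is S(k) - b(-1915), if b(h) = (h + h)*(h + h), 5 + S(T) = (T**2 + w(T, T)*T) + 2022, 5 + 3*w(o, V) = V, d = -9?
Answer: -14657335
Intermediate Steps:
w(o, V) = -5/3 + V/3
k = -84 (k = (-9 + 13)*(-21) = 4*(-21) = -84)
S(T) = 2017 + T**2 + T*(-5/3 + T/3) (S(T) = -5 + ((T**2 + (-5/3 + T/3)*T) + 2022) = -5 + ((T**2 + T*(-5/3 + T/3)) + 2022) = -5 + (2022 + T**2 + T*(-5/3 + T/3)) = 2017 + T**2 + T*(-5/3 + T/3))
b(h) = 4*h**2 (b(h) = (2*h)*(2*h) = 4*h**2)
S(k) - b(-1915) = (2017 - 5/3*(-84) + (4/3)*(-84)**2) - 4*(-1915)**2 = (2017 + 140 + (4/3)*7056) - 4*3667225 = (2017 + 140 + 9408) - 1*14668900 = 11565 - 14668900 = -14657335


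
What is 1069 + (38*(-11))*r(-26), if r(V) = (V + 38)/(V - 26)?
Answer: 15151/13 ≈ 1165.5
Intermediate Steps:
r(V) = (38 + V)/(-26 + V)
1069 + (38*(-11))*r(-26) = 1069 + (38*(-11))*((38 - 26)/(-26 - 26)) = 1069 - 418*12/(-52) = 1069 - (-209)*12/26 = 1069 - 418*(-3/13) = 1069 + 1254/13 = 15151/13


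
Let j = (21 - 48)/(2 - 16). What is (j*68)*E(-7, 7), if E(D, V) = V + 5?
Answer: 11016/7 ≈ 1573.7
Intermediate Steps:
E(D, V) = 5 + V
j = 27/14 (j = -27/(-14) = -27*(-1/14) = 27/14 ≈ 1.9286)
(j*68)*E(-7, 7) = ((27/14)*68)*(5 + 7) = (918/7)*12 = 11016/7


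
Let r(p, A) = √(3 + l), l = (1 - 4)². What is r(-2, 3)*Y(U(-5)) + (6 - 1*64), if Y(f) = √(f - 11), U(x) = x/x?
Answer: -58 + 2*I*√30 ≈ -58.0 + 10.954*I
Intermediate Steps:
U(x) = 1
Y(f) = √(-11 + f)
l = 9 (l = (-3)² = 9)
r(p, A) = 2*√3 (r(p, A) = √(3 + 9) = √12 = 2*√3)
r(-2, 3)*Y(U(-5)) + (6 - 1*64) = (2*√3)*√(-11 + 1) + (6 - 1*64) = (2*√3)*√(-10) + (6 - 64) = (2*√3)*(I*√10) - 58 = 2*I*√30 - 58 = -58 + 2*I*√30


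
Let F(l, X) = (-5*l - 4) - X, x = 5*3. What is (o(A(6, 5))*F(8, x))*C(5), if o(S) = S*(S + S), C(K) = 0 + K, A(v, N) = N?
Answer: -14750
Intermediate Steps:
C(K) = K
o(S) = 2*S² (o(S) = S*(2*S) = 2*S²)
x = 15
F(l, X) = -4 - X - 5*l (F(l, X) = (-4 - 5*l) - X = -4 - X - 5*l)
(o(A(6, 5))*F(8, x))*C(5) = ((2*5²)*(-4 - 1*15 - 5*8))*5 = ((2*25)*(-4 - 15 - 40))*5 = (50*(-59))*5 = -2950*5 = -14750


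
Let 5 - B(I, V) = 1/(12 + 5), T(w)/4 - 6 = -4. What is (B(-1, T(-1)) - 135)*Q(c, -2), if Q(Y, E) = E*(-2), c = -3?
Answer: -8844/17 ≈ -520.24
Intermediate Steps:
T(w) = 8 (T(w) = 24 + 4*(-4) = 24 - 16 = 8)
B(I, V) = 84/17 (B(I, V) = 5 - 1/(12 + 5) = 5 - 1/17 = 84/17)
Q(Y, E) = -2*E
(B(-1, T(-1)) - 135)*Q(c, -2) = (84/17 - 135)*(-2*(-2)) = -2211/17*4 = -8844/17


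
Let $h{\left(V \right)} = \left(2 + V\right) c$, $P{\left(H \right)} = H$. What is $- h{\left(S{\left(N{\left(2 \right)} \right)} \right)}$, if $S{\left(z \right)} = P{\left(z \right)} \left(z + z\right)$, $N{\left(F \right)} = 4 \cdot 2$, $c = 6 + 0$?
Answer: $-780$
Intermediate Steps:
$c = 6$
$N{\left(F \right)} = 8$
$S{\left(z \right)} = 2 z^{2}$ ($S{\left(z \right)} = z \left(z + z\right) = z 2 z = 2 z^{2}$)
$h{\left(V \right)} = 12 + 6 V$ ($h{\left(V \right)} = \left(2 + V\right) 6 = 12 + 6 V$)
$- h{\left(S{\left(N{\left(2 \right)} \right)} \right)} = - (12 + 6 \cdot 2 \cdot 8^{2}) = - (12 + 6 \cdot 2 \cdot 64) = - (12 + 6 \cdot 128) = - (12 + 768) = \left(-1\right) 780 = -780$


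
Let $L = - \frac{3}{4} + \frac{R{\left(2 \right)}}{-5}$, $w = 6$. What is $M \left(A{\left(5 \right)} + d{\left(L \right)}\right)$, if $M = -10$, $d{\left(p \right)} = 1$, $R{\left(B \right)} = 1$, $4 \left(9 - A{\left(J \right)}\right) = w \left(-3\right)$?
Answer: $-145$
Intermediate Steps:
$A{\left(J \right)} = \frac{27}{2}$ ($A{\left(J \right)} = 9 - \frac{6 \left(-3\right)}{4} = 9 - - \frac{9}{2} = 9 + \frac{9}{2} = \frac{27}{2}$)
$L = - \frac{19}{20}$ ($L = - \frac{3}{4} + 1 \frac{1}{-5} = \left(-3\right) \frac{1}{4} + 1 \left(- \frac{1}{5}\right) = - \frac{3}{4} - \frac{1}{5} = - \frac{19}{20} \approx -0.95$)
$M \left(A{\left(5 \right)} + d{\left(L \right)}\right) = - 10 \left(\frac{27}{2} + 1\right) = \left(-10\right) \frac{29}{2} = -145$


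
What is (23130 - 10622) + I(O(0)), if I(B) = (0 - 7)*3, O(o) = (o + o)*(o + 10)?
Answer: 12487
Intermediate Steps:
O(o) = 2*o*(10 + o) (O(o) = (2*o)*(10 + o) = 2*o*(10 + o))
I(B) = -21 (I(B) = -7*3 = -21)
(23130 - 10622) + I(O(0)) = (23130 - 10622) - 21 = 12508 - 21 = 12487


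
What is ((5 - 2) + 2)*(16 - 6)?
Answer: 50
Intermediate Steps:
((5 - 2) + 2)*(16 - 6) = (3 + 2)*10 = 5*10 = 50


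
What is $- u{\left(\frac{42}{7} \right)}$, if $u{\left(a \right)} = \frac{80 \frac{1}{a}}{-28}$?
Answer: $\frac{10}{21} \approx 0.47619$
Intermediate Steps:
$u{\left(a \right)} = - \frac{20}{7 a}$ ($u{\left(a \right)} = \frac{80}{a} \left(- \frac{1}{28}\right) = - \frac{20}{7 a}$)
$- u{\left(\frac{42}{7} \right)} = - \frac{-20}{7 \cdot \frac{42}{7}} = - \frac{-20}{7 \cdot 42 \cdot \frac{1}{7}} = - \frac{-20}{7 \cdot 6} = \left(-1\right) \left(- \frac{10}{21}\right) = \frac{10}{21}$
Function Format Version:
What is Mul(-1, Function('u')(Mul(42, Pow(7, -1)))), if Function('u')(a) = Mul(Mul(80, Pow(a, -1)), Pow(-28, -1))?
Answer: Rational(10, 21) ≈ 0.47619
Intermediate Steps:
Function('u')(a) = Mul(Rational(-20, 7), Pow(a, -1)) (Function('u')(a) = Mul(Mul(80, Pow(a, -1)), Rational(-1, 28)) = Mul(Rational(-20, 7), Pow(a, -1)))
Mul(-1, Function('u')(Mul(42, Pow(7, -1)))) = Mul(-1, Mul(Rational(-20, 7), Pow(Mul(42, Pow(7, -1)), -1))) = Mul(-1, Mul(Rational(-20, 7), Pow(Mul(42, Rational(1, 7)), -1))) = Mul(-1, Mul(Rational(-20, 7), Pow(6, -1))) = Mul(-1, Mul(Rational(-20, 7), Rational(1, 6))) = Mul(-1, Rational(-10, 21)) = Rational(10, 21)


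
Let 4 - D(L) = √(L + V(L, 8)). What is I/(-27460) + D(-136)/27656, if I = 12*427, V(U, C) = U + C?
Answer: -8849969/47464610 - I*√66/13828 ≈ -0.18645 - 0.00058751*I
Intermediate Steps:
V(U, C) = C + U
I = 5124
D(L) = 4 - √(8 + 2*L) (D(L) = 4 - √(L + (8 + L)) = 4 - √(8 + 2*L))
I/(-27460) + D(-136)/27656 = 5124/(-27460) + (4 - √(8 + 2*(-136)))/27656 = 5124*(-1/27460) + (4 - √(8 - 272))*(1/27656) = -1281/6865 + (4 - √(-264))*(1/27656) = -1281/6865 + (4 - 2*I*√66)*(1/27656) = -1281/6865 + (1/6914 - I*√66/13828) = -8849969/47464610 - I*√66/13828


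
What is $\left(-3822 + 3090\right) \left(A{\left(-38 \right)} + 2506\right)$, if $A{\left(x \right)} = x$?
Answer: $-1806576$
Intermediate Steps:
$\left(-3822 + 3090\right) \left(A{\left(-38 \right)} + 2506\right) = \left(-3822 + 3090\right) \left(-38 + 2506\right) = \left(-732\right) 2468 = -1806576$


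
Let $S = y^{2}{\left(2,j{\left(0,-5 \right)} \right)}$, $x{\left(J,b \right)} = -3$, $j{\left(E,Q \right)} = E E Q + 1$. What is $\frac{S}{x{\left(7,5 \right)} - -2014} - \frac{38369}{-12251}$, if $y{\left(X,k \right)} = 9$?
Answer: $\frac{78152390}{24636761} \approx 3.1722$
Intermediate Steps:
$j{\left(E,Q \right)} = 1 + Q E^{2}$ ($j{\left(E,Q \right)} = E^{2} Q + 1 = Q E^{2} + 1 = 1 + Q E^{2}$)
$S = 81$ ($S = 9^{2} = 81$)
$\frac{S}{x{\left(7,5 \right)} - -2014} - \frac{38369}{-12251} = \frac{81}{-3 - -2014} - \frac{38369}{-12251} = \frac{81}{-3 + 2014} - - \frac{38369}{12251} = \frac{81}{2011} + \frac{38369}{12251} = \frac{78152390}{24636761}$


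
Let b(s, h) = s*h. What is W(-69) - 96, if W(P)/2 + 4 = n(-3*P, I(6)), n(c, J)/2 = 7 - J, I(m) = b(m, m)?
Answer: -220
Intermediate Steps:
b(s, h) = h*s
I(m) = m**2 (I(m) = m*m = m**2)
n(c, J) = 14 - 2*J (n(c, J) = 2*(7 - J) = 14 - 2*J)
W(P) = -124 (W(P) = -8 + 2*(14 - 2*6**2) = -8 + 2*(14 - 2*36) = -8 + 2*(14 - 72) = -8 + 2*(-58) = -8 - 116 = -124)
W(-69) - 96 = -124 - 96 = -220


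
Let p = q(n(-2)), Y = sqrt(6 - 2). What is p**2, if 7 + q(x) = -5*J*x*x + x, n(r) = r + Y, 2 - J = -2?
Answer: 49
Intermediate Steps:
Y = 2 (Y = sqrt(4) = 2)
J = 4 (J = 2 - 1*(-2) = 2 + 2 = 4)
n(r) = 2 + r (n(r) = r + 2 = 2 + r)
q(x) = -7 + x - 20*x**2 (q(x) = -7 + (-5*4*x*x + x) = -7 + (-20*x**2 + x) = -7 + (x - 20*x**2) = -7 + x - 20*x**2)
p = -7 (p = -7 + (2 - 2) - 20*(2 - 2)**2 = -7 + 0 - 20*0**2 = -7 + 0 - 20*0 = -7 + 0 + 0 = -7)
p**2 = (-7)**2 = 49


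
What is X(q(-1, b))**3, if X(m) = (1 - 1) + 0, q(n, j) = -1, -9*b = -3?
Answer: 0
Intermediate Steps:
b = 1/3 (b = -1/9*(-3) = 1/3 ≈ 0.33333)
X(m) = 0 (X(m) = 0 + 0 = 0)
X(q(-1, b))**3 = 0**3 = 0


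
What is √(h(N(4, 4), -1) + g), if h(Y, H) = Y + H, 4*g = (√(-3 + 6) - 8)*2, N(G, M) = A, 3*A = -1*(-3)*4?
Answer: √(-4 + 2*√3)/2 ≈ 0.36603*I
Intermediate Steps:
A = 4 (A = (-1*(-3)*4)/3 = (3*4)/3 = (⅓)*12 = 4)
N(G, M) = 4
g = -4 + √3/2 (g = ((√(-3 + 6) - 8)*2)/4 = ((√3 - 8)*2)/4 = ((-8 + √3)*2)/4 = (-16 + 2*√3)/4 = -4 + √3/2 ≈ -3.1340)
h(Y, H) = H + Y
√(h(N(4, 4), -1) + g) = √((-1 + 4) + (-4 + √3/2)) = √(3 + (-4 + √3/2)) = √(-1 + √3/2)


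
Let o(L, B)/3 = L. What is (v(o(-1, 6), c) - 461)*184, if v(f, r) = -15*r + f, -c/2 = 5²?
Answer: 52624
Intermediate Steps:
o(L, B) = 3*L
c = -50 (c = -2*5² = -2*25 = -50)
v(f, r) = f - 15*r
(v(o(-1, 6), c) - 461)*184 = ((3*(-1) - 15*(-50)) - 461)*184 = ((-3 + 750) - 461)*184 = (747 - 461)*184 = 286*184 = 52624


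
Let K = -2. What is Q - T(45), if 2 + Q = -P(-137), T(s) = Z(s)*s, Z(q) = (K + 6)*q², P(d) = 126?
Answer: -364628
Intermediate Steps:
Z(q) = 4*q² (Z(q) = (-2 + 6)*q² = 4*q²)
T(s) = 4*s³ (T(s) = (4*s²)*s = 4*s³)
Q = -128 (Q = -2 - 1*126 = -2 - 126 = -128)
Q - T(45) = -128 - 4*45³ = -128 - 4*91125 = -128 - 1*364500 = -128 - 364500 = -364628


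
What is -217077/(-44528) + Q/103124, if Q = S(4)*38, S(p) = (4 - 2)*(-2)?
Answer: 5594770073/1147976368 ≈ 4.8736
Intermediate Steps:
S(p) = -4 (S(p) = 2*(-2) = -4)
Q = -152 (Q = -4*38 = -152)
-217077/(-44528) + Q/103124 = -217077/(-44528) - 152/103124 = -217077*(-1/44528) - 152*1/103124 = 217077/44528 - 38/25781 = 5594770073/1147976368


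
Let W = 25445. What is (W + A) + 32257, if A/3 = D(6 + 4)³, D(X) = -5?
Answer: 57327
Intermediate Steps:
A = -375 (A = 3*(-5)³ = 3*(-125) = -375)
(W + A) + 32257 = (25445 - 375) + 32257 = 25070 + 32257 = 57327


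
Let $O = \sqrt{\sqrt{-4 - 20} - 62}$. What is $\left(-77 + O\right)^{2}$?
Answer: $\left(77 - \sqrt{2} \sqrt{-31 + i \sqrt{6}}\right)^{2} \approx 5819.1 - 1208.6 i$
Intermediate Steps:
$O = \sqrt{-62 + 2 i \sqrt{6}}$ ($O = \sqrt{\sqrt{-24} - 62} = \sqrt{2 i \sqrt{6} - 62} = \sqrt{-62 + 2 i \sqrt{6}} \approx 0.31084 + 7.8801 i$)
$\left(-77 + O\right)^{2} = \left(-77 + \sqrt{-62 + 2 i \sqrt{6}}\right)^{2}$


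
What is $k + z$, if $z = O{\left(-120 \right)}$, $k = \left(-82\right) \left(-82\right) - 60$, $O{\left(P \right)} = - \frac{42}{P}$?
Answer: $\frac{133287}{20} \approx 6664.4$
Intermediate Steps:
$k = 6664$ ($k = 6724 - 60 = 6664$)
$z = \frac{7}{20}$ ($z = - \frac{42}{-120} = \left(-42\right) \left(- \frac{1}{120}\right) = \frac{7}{20} \approx 0.35$)
$k + z = 6664 + \frac{7}{20} = \frac{133287}{20}$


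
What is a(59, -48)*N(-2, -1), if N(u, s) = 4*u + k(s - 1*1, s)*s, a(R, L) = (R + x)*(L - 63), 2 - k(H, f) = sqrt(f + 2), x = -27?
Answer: 31968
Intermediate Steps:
k(H, f) = 2 - sqrt(2 + f) (k(H, f) = 2 - sqrt(f + 2) = 2 - sqrt(2 + f))
a(R, L) = (-63 + L)*(-27 + R) (a(R, L) = (R - 27)*(L - 63) = (-27 + R)*(-63 + L) = (-63 + L)*(-27 + R))
N(u, s) = 4*u + s*(2 - sqrt(2 + s)) (N(u, s) = 4*u + (2 - sqrt(2 + s))*s = 4*u + s*(2 - sqrt(2 + s)))
a(59, -48)*N(-2, -1) = (1701 - 63*59 - 27*(-48) - 48*59)*(4*(-2) - 1*(-1)*(-2 + sqrt(2 - 1))) = (1701 - 3717 + 1296 - 2832)*(-8 - 1*(-1)*(-2 + sqrt(1))) = -3552*(-8 - 1*(-1)*(-2 + 1)) = -3552*(-8 - 1*(-1)*(-1)) = -3552*(-8 - 1) = -3552*(-9) = 31968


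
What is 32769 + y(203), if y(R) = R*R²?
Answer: 8398196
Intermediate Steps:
y(R) = R³
32769 + y(203) = 32769 + 203³ = 32769 + 8365427 = 8398196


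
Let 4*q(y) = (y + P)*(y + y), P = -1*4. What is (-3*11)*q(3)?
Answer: 99/2 ≈ 49.500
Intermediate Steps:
P = -4
q(y) = y*(-4 + y)/2 (q(y) = ((y - 4)*(y + y))/4 = ((-4 + y)*(2*y))/4 = (2*y*(-4 + y))/4 = y*(-4 + y)/2)
(-3*11)*q(3) = (-3*11)*((½)*3*(-4 + 3)) = -33*3*(-1)/2 = -33*(-3/2) = 99/2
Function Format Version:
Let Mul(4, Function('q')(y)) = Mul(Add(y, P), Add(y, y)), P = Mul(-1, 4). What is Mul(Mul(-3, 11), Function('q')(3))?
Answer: Rational(99, 2) ≈ 49.500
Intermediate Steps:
P = -4
Function('q')(y) = Mul(Rational(1, 2), y, Add(-4, y)) (Function('q')(y) = Mul(Rational(1, 4), Mul(Add(y, -4), Add(y, y))) = Mul(Rational(1, 4), Mul(Add(-4, y), Mul(2, y))) = Mul(Rational(1, 4), Mul(2, y, Add(-4, y))) = Mul(Rational(1, 2), y, Add(-4, y)))
Mul(Mul(-3, 11), Function('q')(3)) = Mul(Mul(-3, 11), Mul(Rational(1, 2), 3, Add(-4, 3))) = Mul(-33, Mul(Rational(1, 2), 3, -1)) = Mul(-33, Rational(-3, 2)) = Rational(99, 2)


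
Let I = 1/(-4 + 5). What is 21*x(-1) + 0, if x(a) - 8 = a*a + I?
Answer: 210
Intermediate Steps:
I = 1 (I = 1/1 = 1)
x(a) = 9 + a² (x(a) = 8 + (a*a + 1) = 8 + (a² + 1) = 8 + (1 + a²) = 9 + a²)
21*x(-1) + 0 = 21*(9 + (-1)²) + 0 = 21*(9 + 1) + 0 = 21*10 + 0 = 210 + 0 = 210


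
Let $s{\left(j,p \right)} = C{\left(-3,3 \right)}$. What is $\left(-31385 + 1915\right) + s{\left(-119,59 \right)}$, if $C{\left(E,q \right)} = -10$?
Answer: $-29480$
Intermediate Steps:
$s{\left(j,p \right)} = -10$
$\left(-31385 + 1915\right) + s{\left(-119,59 \right)} = \left(-31385 + 1915\right) - 10 = -29470 - 10 = -29480$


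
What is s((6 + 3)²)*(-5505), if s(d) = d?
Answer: -445905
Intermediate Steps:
s((6 + 3)²)*(-5505) = (6 + 3)²*(-5505) = 9²*(-5505) = 81*(-5505) = -445905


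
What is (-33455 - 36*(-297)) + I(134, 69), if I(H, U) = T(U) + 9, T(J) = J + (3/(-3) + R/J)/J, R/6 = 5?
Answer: -36001108/1587 ≈ -22685.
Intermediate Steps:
R = 30 (R = 6*5 = 30)
T(J) = J + (-1 + 30/J)/J (T(J) = J + (3/(-3) + 30/J)/J = J + (3*(-⅓) + 30/J)/J = J + (-1 + 30/J)/J)
I(H, U) = 9 + (30 + U³ - U)/U² (I(H, U) = (30 + U³ - U)/U² + 9 = 9 + (30 + U³ - U)/U²)
(-33455 - 36*(-297)) + I(134, 69) = (-33455 - 36*(-297)) + (9 + 69 - 1/69 + 30/69²) = (-33455 + 10692) + (9 + 69 - 1*1/69 + 30*(1/4761)) = -22763 + (9 + 69 - 1/69 + 10/1587) = -22763 + 123773/1587 = -36001108/1587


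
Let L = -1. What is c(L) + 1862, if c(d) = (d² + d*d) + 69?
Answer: 1933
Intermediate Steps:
c(d) = 69 + 2*d² (c(d) = (d² + d²) + 69 = 2*d² + 69 = 69 + 2*d²)
c(L) + 1862 = (69 + 2*(-1)²) + 1862 = (69 + 2*1) + 1862 = (69 + 2) + 1862 = 71 + 1862 = 1933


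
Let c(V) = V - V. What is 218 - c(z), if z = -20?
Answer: 218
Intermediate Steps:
c(V) = 0
218 - c(z) = 218 - 1*0 = 218 + 0 = 218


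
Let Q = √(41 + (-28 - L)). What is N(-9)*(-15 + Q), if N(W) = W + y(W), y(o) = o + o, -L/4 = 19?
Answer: 405 - 27*√89 ≈ 150.28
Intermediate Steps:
L = -76 (L = -4*19 = -76)
y(o) = 2*o
N(W) = 3*W (N(W) = W + 2*W = 3*W)
Q = √89 (Q = √(41 + (-28 - 1*(-76))) = √(41 + (-28 + 76)) = √(41 + 48) = √89 ≈ 9.4340)
N(-9)*(-15 + Q) = (3*(-9))*(-15 + √89) = -27*(-15 + √89) = 405 - 27*√89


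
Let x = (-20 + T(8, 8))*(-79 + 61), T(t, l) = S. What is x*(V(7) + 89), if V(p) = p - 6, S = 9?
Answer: 17820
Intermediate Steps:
T(t, l) = 9
V(p) = -6 + p
x = 198 (x = (-20 + 9)*(-79 + 61) = -11*(-18) = 198)
x*(V(7) + 89) = 198*((-6 + 7) + 89) = 198*(1 + 89) = 198*90 = 17820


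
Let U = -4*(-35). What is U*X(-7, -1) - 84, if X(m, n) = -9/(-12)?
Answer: 21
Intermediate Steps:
U = 140
X(m, n) = 3/4 (X(m, n) = -9*(-1/12) = 3/4)
U*X(-7, -1) - 84 = 140*(3/4) - 84 = 105 - 84 = 21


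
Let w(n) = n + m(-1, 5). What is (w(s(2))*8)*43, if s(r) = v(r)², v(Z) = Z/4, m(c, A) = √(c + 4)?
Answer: 86 + 344*√3 ≈ 681.83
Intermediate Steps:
m(c, A) = √(4 + c)
v(Z) = Z/4 (v(Z) = Z*(¼) = Z/4)
s(r) = r²/16 (s(r) = (r/4)² = r²/16)
w(n) = n + √3 (w(n) = n + √(4 - 1) = n + √3)
(w(s(2))*8)*43 = (((1/16)*2² + √3)*8)*43 = (((1/16)*4 + √3)*8)*43 = ((¼ + √3)*8)*43 = (2 + 8*√3)*43 = 86 + 344*√3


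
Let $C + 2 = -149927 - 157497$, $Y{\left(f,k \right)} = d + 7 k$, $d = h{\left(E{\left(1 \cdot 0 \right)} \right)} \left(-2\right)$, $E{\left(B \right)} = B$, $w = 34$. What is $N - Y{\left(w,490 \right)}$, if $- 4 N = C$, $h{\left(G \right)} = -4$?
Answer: $\frac{146837}{2} \approx 73419.0$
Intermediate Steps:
$d = 8$ ($d = \left(-4\right) \left(-2\right) = 8$)
$Y{\left(f,k \right)} = 8 + 7 k$
$C = -307426$ ($C = -2 - 307424 = -307426$)
$N = \frac{153713}{2}$ ($N = \left(- \frac{1}{4}\right) \left(-307426\right) = \frac{153713}{2} \approx 76857.0$)
$N - Y{\left(w,490 \right)} = \frac{153713}{2} - \left(8 + 7 \cdot 490\right) = \frac{153713}{2} - \left(8 + 3430\right) = \frac{153713}{2} - 3438 = \frac{146837}{2}$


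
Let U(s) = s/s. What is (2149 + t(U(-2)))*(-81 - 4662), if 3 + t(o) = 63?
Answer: -10477287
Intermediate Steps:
U(s) = 1
t(o) = 60 (t(o) = -3 + 63 = 60)
(2149 + t(U(-2)))*(-81 - 4662) = (2149 + 60)*(-81 - 4662) = 2209*(-4743) = -10477287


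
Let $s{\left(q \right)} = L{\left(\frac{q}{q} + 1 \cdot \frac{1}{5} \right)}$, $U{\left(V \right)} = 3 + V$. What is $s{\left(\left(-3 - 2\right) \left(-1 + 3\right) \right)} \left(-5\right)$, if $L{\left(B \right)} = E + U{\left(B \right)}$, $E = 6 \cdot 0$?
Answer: $-21$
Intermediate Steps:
$E = 0$
$L{\left(B \right)} = 3 + B$ ($L{\left(B \right)} = 0 + \left(3 + B\right) = 3 + B$)
$s{\left(q \right)} = \frac{21}{5}$ ($s{\left(q \right)} = 3 + \left(\frac{q}{q} + 1 \cdot \frac{1}{5}\right) = 3 + \left(1 + 1 \cdot \frac{1}{5}\right) = 3 + \left(1 + \frac{1}{5}\right) = 3 + \frac{6}{5} = \frac{21}{5}$)
$s{\left(\left(-3 - 2\right) \left(-1 + 3\right) \right)} \left(-5\right) = \frac{21}{5} \left(-5\right) = -21$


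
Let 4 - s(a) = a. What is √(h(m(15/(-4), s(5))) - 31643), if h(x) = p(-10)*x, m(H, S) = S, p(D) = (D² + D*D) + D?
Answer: 9*I*√393 ≈ 178.42*I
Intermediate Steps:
p(D) = D + 2*D² (p(D) = (D² + D²) + D = 2*D² + D = D + 2*D²)
s(a) = 4 - a
h(x) = 190*x (h(x) = (-10*(1 + 2*(-10)))*x = (-10*(1 - 20))*x = (-10*(-19))*x = 190*x)
√(h(m(15/(-4), s(5))) - 31643) = √(190*(4 - 1*5) - 31643) = √(190*(4 - 5) - 31643) = √(190*(-1) - 31643) = √(-190 - 31643) = √(-31833) = 9*I*√393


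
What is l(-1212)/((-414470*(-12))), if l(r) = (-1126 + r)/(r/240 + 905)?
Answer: -167/319716237 ≈ -5.2234e-7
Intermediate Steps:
l(r) = (-1126 + r)/(905 + r/240) (l(r) = (-1126 + r)/(r*(1/240) + 905) = (-1126 + r)/(r/240 + 905) = (-1126 + r)/(905 + r/240))
l(-1212)/((-414470*(-12))) = (240*(-1126 - 1212)/(217200 - 1212))/((-414470*(-12))) = (240*(-2338)/215988)/4973640 = (240*(1/215988)*(-2338))*(1/4973640) = -46760/17999*1/4973640 = -167/319716237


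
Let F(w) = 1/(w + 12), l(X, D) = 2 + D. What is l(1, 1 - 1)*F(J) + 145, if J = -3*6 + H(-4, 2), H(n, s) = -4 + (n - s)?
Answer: 1159/8 ≈ 144.88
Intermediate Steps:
H(n, s) = -4 + n - s
J = -28 (J = -3*6 + (-4 - 4 - 1*2) = -18 + (-4 - 4 - 2) = -18 - 10 = -28)
F(w) = 1/(12 + w)
l(1, 1 - 1)*F(J) + 145 = (2 + (1 - 1))/(12 - 28) + 145 = (2 + 0)/(-16) + 145 = 2*(-1/16) + 145 = -⅛ + 145 = 1159/8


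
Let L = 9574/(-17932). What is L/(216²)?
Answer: -4787/418317696 ≈ -1.1443e-5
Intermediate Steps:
L = -4787/8966 (L = 9574*(-1/17932) = -4787/8966 ≈ -0.53391)
L/(216²) = -4787/(8966*(216²)) = -4787/8966/46656 = -4787/8966*1/46656 = -4787/418317696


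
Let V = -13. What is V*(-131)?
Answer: 1703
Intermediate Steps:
V*(-131) = -13*(-131) = 1703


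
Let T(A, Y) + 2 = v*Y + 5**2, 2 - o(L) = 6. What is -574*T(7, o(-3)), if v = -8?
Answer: -31570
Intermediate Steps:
o(L) = -4 (o(L) = 2 - 1*6 = 2 - 6 = -4)
T(A, Y) = 23 - 8*Y (T(A, Y) = -2 + (-8*Y + 5**2) = -2 + (-8*Y + 25) = -2 + (25 - 8*Y) = 23 - 8*Y)
-574*T(7, o(-3)) = -574*(23 - 8*(-4)) = -574*(23 + 32) = -574*55 = -31570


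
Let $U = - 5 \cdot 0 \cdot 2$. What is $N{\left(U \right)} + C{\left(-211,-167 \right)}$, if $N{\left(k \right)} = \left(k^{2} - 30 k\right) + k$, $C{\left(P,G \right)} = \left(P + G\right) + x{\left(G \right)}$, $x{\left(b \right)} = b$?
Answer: $-545$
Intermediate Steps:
$C{\left(P,G \right)} = P + 2 G$ ($C{\left(P,G \right)} = \left(P + G\right) + G = \left(G + P\right) + G = P + 2 G$)
$U = 0$ ($U = \left(-5\right) 0 = 0$)
$N{\left(k \right)} = k^{2} - 29 k$
$N{\left(U \right)} + C{\left(-211,-167 \right)} = 0 \left(-29 + 0\right) + \left(-211 + 2 \left(-167\right)\right) = 0 \left(-29\right) - 545 = 0 - 545 = -545$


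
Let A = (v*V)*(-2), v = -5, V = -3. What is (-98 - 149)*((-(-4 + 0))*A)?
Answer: 29640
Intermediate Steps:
A = -30 (A = -5*(-3)*(-2) = 15*(-2) = -30)
(-98 - 149)*((-(-4 + 0))*A) = (-98 - 149)*(-(-4 + 0)*(-30)) = -247*(-1*(-4))*(-30) = -988*(-30) = -247*(-120) = 29640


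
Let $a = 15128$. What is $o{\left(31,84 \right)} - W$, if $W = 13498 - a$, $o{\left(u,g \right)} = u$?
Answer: $1661$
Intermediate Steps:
$W = -1630$ ($W = 13498 - 15128 = -1630$)
$o{\left(31,84 \right)} - W = 31 - -1630 = 31 + 1630 = 1661$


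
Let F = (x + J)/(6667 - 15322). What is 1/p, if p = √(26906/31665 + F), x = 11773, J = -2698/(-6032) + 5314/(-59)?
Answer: -2*I*√146862579180668298882870/542067965547 ≈ -1.4139*I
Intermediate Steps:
J = -15947433/177944 (J = -2698*(-1/6032) + 5314*(-1/59) = 1349/3016 - 5314/59 = -15947433/177944 ≈ -89.620)
F = -2078987279/1540105320 (F = (11773 - 15947433/177944)/(6667 - 15322) = (2078987279/177944)/(-8655) = (2078987279/177944)*(-1/8655) = -2078987279/1540105320 ≈ -1.3499)
p = I*√146862579180668298882870/541860388420 (p = √(26906/31665 - 2078987279/1540105320) = √(-542067965547/1083720776840) = I*√146862579180668298882870/541860388420 ≈ 0.70724*I)
1/p = 1/(I*√146862579180668298882870/541860388420) = -2*I*√146862579180668298882870/542067965547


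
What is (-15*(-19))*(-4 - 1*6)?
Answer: -2850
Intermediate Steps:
(-15*(-19))*(-4 - 1*6) = 285*(-4 - 6) = 285*(-10) = -2850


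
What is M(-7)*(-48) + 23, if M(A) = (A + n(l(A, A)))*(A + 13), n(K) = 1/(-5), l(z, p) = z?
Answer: 10483/5 ≈ 2096.6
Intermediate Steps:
n(K) = -⅕
M(A) = (13 + A)*(-⅕ + A) (M(A) = (A - ⅕)*(A + 13) = (-⅕ + A)*(13 + A) = (13 + A)*(-⅕ + A))
M(-7)*(-48) + 23 = (-13/5 + (-7)² + (64/5)*(-7))*(-48) + 23 = (-13/5 + 49 - 448/5)*(-48) + 23 = -216/5*(-48) + 23 = 10368/5 + 23 = 10483/5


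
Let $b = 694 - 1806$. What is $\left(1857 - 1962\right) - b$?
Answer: $1007$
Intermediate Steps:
$b = -1112$
$\left(1857 - 1962\right) - b = \left(1857 - 1962\right) - -1112 = -105 + 1112 = 1007$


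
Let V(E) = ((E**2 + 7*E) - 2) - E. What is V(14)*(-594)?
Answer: -165132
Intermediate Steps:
V(E) = -2 + E**2 + 6*E (V(E) = (-2 + E**2 + 7*E) - E = -2 + E**2 + 6*E)
V(14)*(-594) = (-2 + 14**2 + 6*14)*(-594) = (-2 + 196 + 84)*(-594) = 278*(-594) = -165132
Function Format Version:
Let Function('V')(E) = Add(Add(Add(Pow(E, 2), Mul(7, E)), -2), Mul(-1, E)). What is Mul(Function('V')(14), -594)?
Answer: -165132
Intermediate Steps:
Function('V')(E) = Add(-2, Pow(E, 2), Mul(6, E)) (Function('V')(E) = Add(Add(-2, Pow(E, 2), Mul(7, E)), Mul(-1, E)) = Add(-2, Pow(E, 2), Mul(6, E)))
Mul(Function('V')(14), -594) = Mul(Add(-2, Pow(14, 2), Mul(6, 14)), -594) = Mul(Add(-2, 196, 84), -594) = Mul(278, -594) = -165132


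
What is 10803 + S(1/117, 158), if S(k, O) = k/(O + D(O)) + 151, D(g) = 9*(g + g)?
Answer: 3847417237/351234 ≈ 10954.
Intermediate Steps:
D(g) = 18*g (D(g) = 9*(2*g) = 18*g)
S(k, O) = 151 + k/(19*O) (S(k, O) = k/(O + 18*O) + 151 = k/((19*O)) + 151 = (1/(19*O))*k + 151 = k/(19*O) + 151 = 151 + k/(19*O))
10803 + S(1/117, 158) = 10803 + (151 + (1/19)/(117*158)) = 10803 + (151 + (1/19)*(1/117)*(1/158)) = 10803 + (151 + 1/351234) = 10803 + 53036335/351234 = 3847417237/351234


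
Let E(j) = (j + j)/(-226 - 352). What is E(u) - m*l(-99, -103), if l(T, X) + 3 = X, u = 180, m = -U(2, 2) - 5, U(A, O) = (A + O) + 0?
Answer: -275886/289 ≈ -954.62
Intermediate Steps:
U(A, O) = A + O
m = -9 (m = -(2 + 2) - 5 = -1*4 - 5 = -4 - 5 = -9)
E(j) = -j/289 (E(j) = (2*j)/(-578) = (2*j)*(-1/578) = -j/289)
l(T, X) = -3 + X
E(u) - m*l(-99, -103) = -1/289*180 - (-9)*(-3 - 103) = -180/289 - (-9)*(-106) = -180/289 - 1*954 = -180/289 - 954 = -275886/289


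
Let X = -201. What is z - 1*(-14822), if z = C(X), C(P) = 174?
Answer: 14996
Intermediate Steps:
z = 174
z - 1*(-14822) = 174 - 1*(-14822) = 174 + 14822 = 14996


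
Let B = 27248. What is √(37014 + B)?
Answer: √64262 ≈ 253.50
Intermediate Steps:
√(37014 + B) = √(37014 + 27248) = √64262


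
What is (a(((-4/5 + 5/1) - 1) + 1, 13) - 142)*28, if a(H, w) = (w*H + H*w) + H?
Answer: -4004/5 ≈ -800.80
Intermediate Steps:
a(H, w) = H + 2*H*w (a(H, w) = (H*w + H*w) + H = 2*H*w + H = H + 2*H*w)
(a(((-4/5 + 5/1) - 1) + 1, 13) - 142)*28 = ((((-4/5 + 5/1) - 1) + 1)*(1 + 2*13) - 142)*28 = ((((-4*⅕ + 5*1) - 1) + 1)*(1 + 26) - 142)*28 = ((((-⅘ + 5) - 1) + 1)*27 - 142)*28 = (((21/5 - 1) + 1)*27 - 142)*28 = ((16/5 + 1)*27 - 142)*28 = ((21/5)*27 - 142)*28 = (567/5 - 142)*28 = -143/5*28 = -4004/5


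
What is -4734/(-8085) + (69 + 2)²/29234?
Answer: 59716747/78785630 ≈ 0.75797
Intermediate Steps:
-4734/(-8085) + (69 + 2)²/29234 = -4734*(-1/8085) + 71²*(1/29234) = 1578/2695 + 5041*(1/29234) = 1578/2695 + 5041/29234 = 59716747/78785630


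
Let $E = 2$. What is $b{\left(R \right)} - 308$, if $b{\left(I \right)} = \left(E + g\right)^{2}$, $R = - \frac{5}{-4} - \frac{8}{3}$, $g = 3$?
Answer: $-283$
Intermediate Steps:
$R = - \frac{17}{12}$ ($R = \left(-5\right) \left(- \frac{1}{4}\right) - \frac{8}{3} = \frac{5}{4} - \frac{8}{3} = - \frac{17}{12} \approx -1.4167$)
$b{\left(I \right)} = 25$ ($b{\left(I \right)} = \left(2 + 3\right)^{2} = 5^{2} = 25$)
$b{\left(R \right)} - 308 = 25 - 308 = -283$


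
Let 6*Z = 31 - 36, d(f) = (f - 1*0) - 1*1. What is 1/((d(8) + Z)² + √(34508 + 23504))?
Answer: -49284/73309391 + 2592*√14503/73309391 ≈ 0.0035857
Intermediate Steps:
d(f) = -1 + f (d(f) = (f + 0) - 1 = f - 1 = -1 + f)
Z = -⅚ (Z = (31 - 36)/6 = (⅙)*(-5) = -⅚ ≈ -0.83333)
1/((d(8) + Z)² + √(34508 + 23504)) = 1/(((-1 + 8) - ⅚)² + √(34508 + 23504)) = 1/((7 - ⅚)² + √58012) = 1/((37/6)² + 2*√14503) = 1/(1369/36 + 2*√14503)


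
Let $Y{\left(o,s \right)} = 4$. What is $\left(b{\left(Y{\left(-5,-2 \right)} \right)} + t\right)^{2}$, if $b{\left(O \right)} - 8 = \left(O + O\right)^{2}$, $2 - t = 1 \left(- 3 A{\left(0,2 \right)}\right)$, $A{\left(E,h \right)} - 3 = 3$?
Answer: $8464$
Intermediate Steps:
$A{\left(E,h \right)} = 6$ ($A{\left(E,h \right)} = 3 + 3 = 6$)
$t = 20$ ($t = 2 - 1 \left(\left(-3\right) 6\right) = 2 - 1 \left(-18\right) = 2 - -18 = 2 + 18 = 20$)
$b{\left(O \right)} = 8 + 4 O^{2}$ ($b{\left(O \right)} = 8 + \left(O + O\right)^{2} = 8 + \left(2 O\right)^{2} = 8 + 4 O^{2}$)
$\left(b{\left(Y{\left(-5,-2 \right)} \right)} + t\right)^{2} = \left(\left(8 + 4 \cdot 4^{2}\right) + 20\right)^{2} = \left(\left(8 + 4 \cdot 16\right) + 20\right)^{2} = \left(\left(8 + 64\right) + 20\right)^{2} = \left(72 + 20\right)^{2} = 92^{2} = 8464$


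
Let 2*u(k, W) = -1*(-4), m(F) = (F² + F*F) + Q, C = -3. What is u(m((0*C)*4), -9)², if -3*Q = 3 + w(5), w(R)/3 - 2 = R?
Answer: 4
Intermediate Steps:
w(R) = 6 + 3*R
Q = -8 (Q = -(3 + (6 + 3*5))/3 = -(3 + (6 + 15))/3 = -(3 + 21)/3 = -⅓*24 = -8)
m(F) = -8 + 2*F² (m(F) = (F² + F*F) - 8 = (F² + F²) - 8 = 2*F² - 8 = -8 + 2*F²)
u(k, W) = 2 (u(k, W) = (-1*(-4))/2 = (½)*4 = 2)
u(m((0*C)*4), -9)² = 2² = 4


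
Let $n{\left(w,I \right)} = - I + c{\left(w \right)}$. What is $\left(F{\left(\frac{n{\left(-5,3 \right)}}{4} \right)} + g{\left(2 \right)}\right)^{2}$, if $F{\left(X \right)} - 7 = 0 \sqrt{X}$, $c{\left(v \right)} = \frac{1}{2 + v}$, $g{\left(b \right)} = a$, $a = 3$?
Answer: $100$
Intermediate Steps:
$g{\left(b \right)} = 3$
$n{\left(w,I \right)} = \frac{1}{2 + w} - I$ ($n{\left(w,I \right)} = - I + \frac{1}{2 + w} = \frac{1}{2 + w} - I$)
$F{\left(X \right)} = 7$ ($F{\left(X \right)} = 7 + 0 \sqrt{X} = 7 + 0 = 7$)
$\left(F{\left(\frac{n{\left(-5,3 \right)}}{4} \right)} + g{\left(2 \right)}\right)^{2} = \left(7 + 3\right)^{2} = 10^{2} = 100$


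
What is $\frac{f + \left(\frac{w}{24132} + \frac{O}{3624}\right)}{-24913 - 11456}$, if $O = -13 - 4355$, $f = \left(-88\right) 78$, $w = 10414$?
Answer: $\frac{12507384379}{66263081454} \approx 0.18875$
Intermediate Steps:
$f = -6864$
$O = -4368$ ($O = -13 - 4355 = -4368$)
$\frac{f + \left(\frac{w}{24132} + \frac{O}{3624}\right)}{-24913 - 11456} = \frac{-6864 + \left(\frac{10414}{24132} - \frac{4368}{3624}\right)}{-24913 - 11456} = \frac{-6864 + \left(10414 \cdot \frac{1}{24132} - \frac{182}{151}\right)}{-36369} = \left(-6864 + \left(\frac{5207}{12066} - \frac{182}{151}\right)\right) \left(- \frac{1}{36369}\right) = \left(-6864 - \frac{1409755}{1821966}\right) \left(- \frac{1}{36369}\right) = \left(- \frac{12507384379}{1821966}\right) \left(- \frac{1}{36369}\right) = \frac{12507384379}{66263081454}$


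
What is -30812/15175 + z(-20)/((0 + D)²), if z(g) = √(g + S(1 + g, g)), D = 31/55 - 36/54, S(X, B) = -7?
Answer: -30812/15175 + 81675*I*√3/289 ≈ -2.0304 + 489.5*I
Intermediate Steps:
D = -17/165 (D = 31*(1/55) - 36*1/54 = 31/55 - ⅔ = -17/165 ≈ -0.10303)
z(g) = √(-7 + g) (z(g) = √(g - 7) = √(-7 + g))
-30812/15175 + z(-20)/((0 + D)²) = -30812/15175 + √(-7 - 20)/((0 - 17/165)²) = -30812*1/15175 + √(-27)/((-17/165)²) = -30812/15175 + (3*I*√3)/(289/27225) = -30812/15175 + (3*I*√3)*(27225/289) = -30812/15175 + 81675*I*√3/289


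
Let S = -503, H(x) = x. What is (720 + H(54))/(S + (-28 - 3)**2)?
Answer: 387/229 ≈ 1.6900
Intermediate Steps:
(720 + H(54))/(S + (-28 - 3)**2) = (720 + 54)/(-503 + (-28 - 3)**2) = 774/(-503 + (-31)**2) = 774/(-503 + 961) = 774/458 = 774*(1/458) = 387/229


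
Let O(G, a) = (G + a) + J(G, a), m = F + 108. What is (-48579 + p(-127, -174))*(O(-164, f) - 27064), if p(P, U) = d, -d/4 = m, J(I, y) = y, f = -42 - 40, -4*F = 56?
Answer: 1340975360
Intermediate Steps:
F = -14 (F = -¼*56 = -14)
f = -82
m = 94 (m = -14 + 108 = 94)
d = -376 (d = -4*94 = -376)
p(P, U) = -376
O(G, a) = G + 2*a (O(G, a) = (G + a) + a = G + 2*a)
(-48579 + p(-127, -174))*(O(-164, f) - 27064) = (-48579 - 376)*((-164 + 2*(-82)) - 27064) = -48955*((-164 - 164) - 27064) = -48955*(-328 - 27064) = -48955*(-27392) = 1340975360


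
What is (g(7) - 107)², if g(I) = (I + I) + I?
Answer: 7396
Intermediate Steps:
g(I) = 3*I (g(I) = 2*I + I = 3*I)
(g(7) - 107)² = (3*7 - 107)² = (21 - 107)² = (-86)² = 7396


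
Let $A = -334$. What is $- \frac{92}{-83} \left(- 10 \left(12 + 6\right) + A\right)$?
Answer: $- \frac{47288}{83} \approx -569.74$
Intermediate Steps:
$- \frac{92}{-83} \left(- 10 \left(12 + 6\right) + A\right) = - \frac{92}{-83} \left(- 10 \left(12 + 6\right) - 334\right) = \left(-92\right) \left(- \frac{1}{83}\right) \left(\left(-10\right) 18 - 334\right) = \frac{92 \left(-180 - 334\right)}{83} = \frac{92}{83} \left(-514\right) = - \frac{47288}{83}$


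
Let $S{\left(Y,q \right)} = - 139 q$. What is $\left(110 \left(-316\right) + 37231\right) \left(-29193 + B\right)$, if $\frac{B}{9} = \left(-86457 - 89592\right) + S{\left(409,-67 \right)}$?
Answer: $-3780177807$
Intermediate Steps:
$B = -1500624$ ($B = 9 \left(\left(-86457 - 89592\right) - -9313\right) = 9 \left(-176049 + 9313\right) = 9 \left(-166736\right) = -1500624$)
$\left(110 \left(-316\right) + 37231\right) \left(-29193 + B\right) = \left(110 \left(-316\right) + 37231\right) \left(-29193 - 1500624\right) = \left(-34760 + 37231\right) \left(-1529817\right) = 2471 \left(-1529817\right) = -3780177807$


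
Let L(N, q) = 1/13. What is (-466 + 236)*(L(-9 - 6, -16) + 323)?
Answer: -966000/13 ≈ -74308.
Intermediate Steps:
L(N, q) = 1/13
(-466 + 236)*(L(-9 - 6, -16) + 323) = (-466 + 236)*(1/13 + 323) = -230*4200/13 = -966000/13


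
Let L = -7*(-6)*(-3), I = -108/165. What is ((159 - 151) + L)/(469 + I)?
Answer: -6490/25759 ≈ -0.25195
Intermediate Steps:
I = -36/55 (I = -108*1/165 = -36/55 ≈ -0.65455)
L = -126 (L = 42*(-3) = -126)
((159 - 151) + L)/(469 + I) = ((159 - 151) - 126)/(469 - 36/55) = (8 - 126)/(25759/55) = -118*55/25759 = -6490/25759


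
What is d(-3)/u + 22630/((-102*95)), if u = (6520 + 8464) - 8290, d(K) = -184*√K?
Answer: -2263/969 - 92*I*√3/3347 ≈ -2.3354 - 0.047609*I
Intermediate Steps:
u = 6694 (u = 14984 - 8290 = 6694)
d(-3)/u + 22630/((-102*95)) = -184*I*√3/6694 + 22630/((-102*95)) = -184*I*√3*(1/6694) + 22630/(-9690) = -184*I*√3*(1/6694) + 22630*(-1/9690) = -92*I*√3/3347 - 2263/969 = -2263/969 - 92*I*√3/3347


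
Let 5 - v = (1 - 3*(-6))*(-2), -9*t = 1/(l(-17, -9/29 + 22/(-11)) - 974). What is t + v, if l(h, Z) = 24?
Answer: 367651/8550 ≈ 43.000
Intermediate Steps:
t = 1/8550 (t = -1/(9*(24 - 974)) = -1/9/(-950) = -1/9*(-1/950) = 1/8550 ≈ 0.00011696)
v = 43 (v = 5 - (1 - 3*(-6))*(-2) = 5 - (1 + 18)*(-2) = 5 - 19*(-2) = 5 - 1*(-38) = 5 + 38 = 43)
t + v = 1/8550 + 43 = 367651/8550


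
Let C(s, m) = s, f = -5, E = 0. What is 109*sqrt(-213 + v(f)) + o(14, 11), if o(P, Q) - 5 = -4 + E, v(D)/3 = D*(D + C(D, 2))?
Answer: 1 + 327*I*sqrt(7) ≈ 1.0 + 865.16*I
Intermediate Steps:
v(D) = 6*D**2 (v(D) = 3*(D*(D + D)) = 3*(D*(2*D)) = 3*(2*D**2) = 6*D**2)
o(P, Q) = 1 (o(P, Q) = 5 + (-4 + 0) = 5 - 4 = 1)
109*sqrt(-213 + v(f)) + o(14, 11) = 109*sqrt(-213 + 6*(-5)**2) + 1 = 109*sqrt(-213 + 6*25) + 1 = 109*sqrt(-213 + 150) + 1 = 109*sqrt(-63) + 1 = 109*(3*I*sqrt(7)) + 1 = 327*I*sqrt(7) + 1 = 1 + 327*I*sqrt(7)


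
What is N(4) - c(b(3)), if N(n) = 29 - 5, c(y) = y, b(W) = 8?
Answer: 16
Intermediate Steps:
N(n) = 24
N(4) - c(b(3)) = 24 - 1*8 = 24 - 8 = 16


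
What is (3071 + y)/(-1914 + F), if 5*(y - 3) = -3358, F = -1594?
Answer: -3003/4385 ≈ -0.68483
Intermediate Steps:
y = -3343/5 (y = 3 + (⅕)*(-3358) = 3 - 3358/5 = -3343/5 ≈ -668.60)
(3071 + y)/(-1914 + F) = (3071 - 3343/5)/(-1914 - 1594) = (12012/5)/(-3508) = (12012/5)*(-1/3508) = -3003/4385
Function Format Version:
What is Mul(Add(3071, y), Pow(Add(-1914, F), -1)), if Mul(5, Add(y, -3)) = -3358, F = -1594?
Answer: Rational(-3003, 4385) ≈ -0.68483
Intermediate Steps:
y = Rational(-3343, 5) (y = Add(3, Mul(Rational(1, 5), -3358)) = Add(3, Rational(-3358, 5)) = Rational(-3343, 5) ≈ -668.60)
Mul(Add(3071, y), Pow(Add(-1914, F), -1)) = Mul(Add(3071, Rational(-3343, 5)), Pow(Add(-1914, -1594), -1)) = Mul(Rational(12012, 5), Pow(-3508, -1)) = Mul(Rational(12012, 5), Rational(-1, 3508)) = Rational(-3003, 4385)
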